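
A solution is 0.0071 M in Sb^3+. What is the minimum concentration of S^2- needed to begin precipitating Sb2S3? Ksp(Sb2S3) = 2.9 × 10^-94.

Sb2S3(s) <=> 2 Sb^3+(aq) + 3 S^2-(aq)
Ksp = [Sb^3+]^2[S^2-]^3
Precipitation begins when Q = Ksp. With [Sb^3+] = 0.0071 M:
2.9 × 10^-94 = (0.0071)^2 × [S^2-]^3
[S^2-] = (2.9 × 10^-94 / 5.04 × 10^-5)^(1/3) = 1.8 x 10^-30 M

[S^2-] = 1.8e-30 M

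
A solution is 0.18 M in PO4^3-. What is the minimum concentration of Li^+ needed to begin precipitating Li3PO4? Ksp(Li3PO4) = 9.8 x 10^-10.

Li3PO4(s) ⇌ 3 Li^+ + PO4^3-
Ksp = [Li^+]^3[PO4^3-]
Precipitation begins when Q = Ksp. With [PO4^3-] = 0.18 M:
9.8 x 10^-10 = (0.18) × [Li^+]^3
[Li^+] = (9.8 x 10^-10 / 1.8 × 10^-1)^(1/3) = 1.8 × 10^-3 M

1.8e-3 M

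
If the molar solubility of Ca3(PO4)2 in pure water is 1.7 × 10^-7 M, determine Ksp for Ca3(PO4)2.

Ksp = 1.5 x 10^-32

Ca3(PO4)2(s) <=> 3 Ca^2+ + 2 PO4^3-
If s mol/L of Ca3(PO4)2 dissolves, [Ca^2+] = 3s and [PO4^3-] = 2s.
Ksp = [Ca^2+]^3[PO4^3-]^2
Substituting: Ksp = (3s)^3(2s)^2 = 108s^5
With s = 1.7 x 10^-7: Ksp = 1.5 × 10^-32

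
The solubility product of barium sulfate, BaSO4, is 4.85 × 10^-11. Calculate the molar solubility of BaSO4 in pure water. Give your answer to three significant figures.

s ≈ 6.96 × 10^-6 M

BaSO4(s) ⇌ Ba^2+(aq) + SO4^2-(aq)
Ksp = [Ba^2+][SO4^2-]
For each mole of BaSO4 that dissolves: [Ba^2+] = s, [SO4^2-] = s.
Ksp = (s)(s) = s^2
s = (4.85 × 10^-11)^(1/2) = 6.96 x 10^-6 M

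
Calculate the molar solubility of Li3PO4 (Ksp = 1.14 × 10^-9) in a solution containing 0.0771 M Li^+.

2.49e-6 M

Li3PO4(s) ⇌ 3 Li^+(aq) + PO4^3-(aq)
Ksp = [Li^+]^3[PO4^3-]
Let s = moles of Li3PO4 that dissolve per litre. [Li^+] = 0.0771 + 3s ≈ 0.0771, [PO4^3-] = s (since the Li^+ already present dominates).
Ksp ≈ (0.0771)^3 × s
s = 2.49 × 10^-6 M
Check: 3s = 7.5 × 10^-6 ≪ 0.0771, so the approximation is valid.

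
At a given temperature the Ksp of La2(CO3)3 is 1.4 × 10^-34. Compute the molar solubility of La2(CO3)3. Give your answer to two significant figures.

La2(CO3)3(s) ⇌ 2 La^3+ + 3 CO3^2-
Ksp = [La^3+]^2[CO3^2-]^3
With molar solubility s: [La^3+] = 2s, [CO3^2-] = 3s.
Ksp = (2s)^2(3s)^3 = 108s^5
s = (1.4 × 10^-34 / 108)^(1/5) = 6.6 x 10^-8 M

s ≈ 6.6 x 10^-8 M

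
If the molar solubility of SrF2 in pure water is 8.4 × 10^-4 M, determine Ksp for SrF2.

SrF2(s) <=> Sr^2+(aq) + 2 F^-(aq)
With molar solubility s: [Sr^2+] = s, [F^-] = 2s.
Ksp = [Sr^2+][F^-]^2
So Ksp = s × (2s)^2 = 4s^3
With s = 8.4 x 10^-4: Ksp = 2.4 × 10^-9

Ksp ≈ 2.4e-9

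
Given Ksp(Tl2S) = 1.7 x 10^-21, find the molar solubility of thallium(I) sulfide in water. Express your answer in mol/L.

Tl2S(s) <=> 2 Tl^+ + S^2-
Ksp = [Tl^+]^2[S^2-]
For each mole of Tl2S that dissolves: [Tl^+] = 2s, [S^2-] = s.
Substituting: Ksp = (2s)^2s = 4s^3
s = (1.7 x 10^-21 / 4)^(1/3) = 7.5 × 10^-8 M

7.5 x 10^-8 M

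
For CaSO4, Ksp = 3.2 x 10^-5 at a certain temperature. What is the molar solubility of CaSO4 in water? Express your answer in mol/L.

s = 5.7e-3 M

CaSO4(s) <=> Ca^2+ + SO4^2-
Ksp = [Ca^2+][SO4^2-]
If s mol/L of CaSO4 dissolves, [Ca^2+] = s and [SO4^2-] = s.
Ksp = (s)(s) = s^2
s = (3.2 x 10^-5)^(1/2) = 5.7 x 10^-3 M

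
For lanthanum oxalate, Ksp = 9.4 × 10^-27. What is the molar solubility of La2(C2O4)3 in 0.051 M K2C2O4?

s = 4.2 × 10^-12 M

La2(C2O4)3(s) ⇌ 2 La^3+(aq) + 3 C2O4^2-(aq)
Ksp = [La^3+]^2[C2O4^2-]^3
Let s = moles of La2(C2O4)3 that dissolve per litre. [La^3+] = 2s, [C2O4^2-] = 0.051 + 3s ≈ 0.051 (since C2O4^2- from K2C2O4 dominates).
Ksp ≈ (2s)^2 × (0.051)^3
s = 4.2 × 10^-12 M
Check: 3s = 1.3 × 10^-11 ≪ 0.051, so the approximation is valid.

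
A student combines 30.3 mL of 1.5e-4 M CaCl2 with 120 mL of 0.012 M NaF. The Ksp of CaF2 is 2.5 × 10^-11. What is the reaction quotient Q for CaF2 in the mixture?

Total volume = 30.3 + 120 = 150.3 mL.
[Ca^2+] = 1.5 × 10^-4 × (30.3/150.3) = 3.02 × 10^-5 M
[F^-] = 1.2 x 10^-2 × (120/150.3) = 9.58 x 10^-3 M
CaF2(s) ⇌ Ca^2+(aq) + 2 F^-(aq), so Q = [Ca^2+][F^-]^2
Q = (3.02 x 10^-5)(9.58 x 10^-3)^2 = 2.8 × 10^-9
Q > Ksp, so CaF2 will precipitate.

Q = 2.8 x 10^-9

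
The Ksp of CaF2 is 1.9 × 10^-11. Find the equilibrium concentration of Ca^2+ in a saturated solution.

CaF2(s) ⇌ Ca^2+ + 2 F^-
Ksp = [Ca^2+][F^-]^2
With molar solubility s: [Ca^2+] = s, [F^-] = 2s.
Substituting: Ksp = s(2s)^2 = 4s^3
s = (1.9 × 10^-11 / 4)^(1/3) = 1.68 × 10^-4 M
[Ca^2+] = s = 1.7 x 10^-4 M

1.7 × 10^-4 M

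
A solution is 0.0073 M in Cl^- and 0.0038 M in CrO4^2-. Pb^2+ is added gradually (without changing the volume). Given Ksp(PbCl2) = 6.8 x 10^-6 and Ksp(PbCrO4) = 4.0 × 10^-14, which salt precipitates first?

PbCrO4

Precipitation of each salt starts when its ion product equals its Ksp.
For PbCl2: 6.8 x 10^-6 = (0.0073)^2 × [Pb^2+]  ⇒  [Pb^2+] = 1.3 × 10^-1 M.
For PbCrO4: 4.0 × 10^-14 = 0.0038 × [Pb^2+]  ⇒  [Pb^2+] = 1.1 × 10^-11 M.
The salt with the lower threshold [Pb^2+] precipitates first: PbCrO4.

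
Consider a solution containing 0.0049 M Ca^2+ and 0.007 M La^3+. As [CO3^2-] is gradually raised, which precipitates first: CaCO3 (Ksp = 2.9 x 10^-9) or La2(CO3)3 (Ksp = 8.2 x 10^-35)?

Precipitation of each salt starts when its ion product equals its Ksp.
For CaCO3: 2.9 x 10^-9 = 0.0049 × [CO3^2-]  ⇒  [CO3^2-] = 5.9 × 10^-7 M.
For La2(CO3)3: 8.2 x 10^-35 = (0.007)^2 × [CO3^2-]^3  ⇒  [CO3^2-] = 1.2 × 10^-10 M.
The salt with the lower threshold [CO3^2-] precipitates first: La2(CO3)3.

La2(CO3)3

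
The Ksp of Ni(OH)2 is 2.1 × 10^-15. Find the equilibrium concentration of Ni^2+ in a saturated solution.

8.1 × 10^-6 M

Ni(OH)2(s) ⇌ Ni^2+ + 2 OH^-
Ksp = [Ni^2+][OH^-]^2
For each mole of Ni(OH)2 that dissolves: [Ni^2+] = s, [OH^-] = 2s.
Substituting: Ksp = s(2s)^2 = 4s^3
s = (2.1 × 10^-15 / 4)^(1/3) = 8.07 x 10^-6 M
[Ni^2+] = s = 8.1 × 10^-6 M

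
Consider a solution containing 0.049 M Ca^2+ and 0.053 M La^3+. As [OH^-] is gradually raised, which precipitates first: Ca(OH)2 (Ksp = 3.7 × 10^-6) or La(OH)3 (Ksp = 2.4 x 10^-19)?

La(OH)3

Each salt begins to precipitate when Q = Ksp, i.e. when [OH^-] reaches its threshold.
For Ca(OH)2: 3.7 × 10^-6 = 0.049 × [OH^-]^2  ⇒  [OH^-] = 8.7 x 10^-3 M.
For La(OH)3: 2.4 x 10^-19 = 0.053 × [OH^-]^3  ⇒  [OH^-] = 1.7 x 10^-6 M.
The salt with the lower threshold [OH^-] precipitates first: La(OH)3.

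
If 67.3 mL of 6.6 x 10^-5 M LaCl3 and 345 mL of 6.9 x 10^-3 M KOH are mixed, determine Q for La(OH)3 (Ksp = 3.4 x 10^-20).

Q = 2.1 × 10^-12

Total volume = 67.3 + 345 = 412.3 mL.
[La^3+] = 6.6 x 10^-5 × (67.3/412.3) = 1.08 × 10^-5 M
[OH^-] = 6.9 × 10^-3 × (345/412.3) = 5.77 × 10^-3 M
La(OH)3(s) ⇌ La^3+ + 3 OH^-, so Q = [La^3+][OH^-]^3
Q = (1.08 × 10^-5)(5.77 × 10^-3)^3 = 2.1 x 10^-12
Q > Ksp, so La(OH)3 will precipitate.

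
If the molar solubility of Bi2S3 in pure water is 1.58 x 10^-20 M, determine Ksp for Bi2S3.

1.06 × 10^-97

Bi2S3(s) ⇌ 2 Bi^3+(aq) + 3 S^2-(aq)
For each mole of Bi2S3 that dissolves: [Bi^3+] = 2s, [S^2-] = 3s.
Ksp = [Bi^3+]^2[S^2-]^3
Substituting: Ksp = (2s)^2(3s)^3 = 108s^5
With s = 1.58 × 10^-20: Ksp = 1.06 × 10^-97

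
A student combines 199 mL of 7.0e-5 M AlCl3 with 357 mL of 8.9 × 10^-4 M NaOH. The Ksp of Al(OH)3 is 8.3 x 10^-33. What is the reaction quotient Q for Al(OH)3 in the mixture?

Q ≈ 4.7 × 10^-15

Total volume = 199 + 357 = 556 mL.
[Al^3+] = 7.0 x 10^-5 × (199/556) = 2.51 × 10^-5 M
[OH^-] = 8.9 × 10^-4 × (357/556) = 5.71 × 10^-4 M
Al(OH)3(s) <=> Al^3+(aq) + 3 OH^-(aq), so Q = [Al^3+][OH^-]^3
Q = (2.51 x 10^-5)(5.71 × 10^-4)^3 = 4.7 × 10^-15
Q > Ksp, so Al(OH)3 will precipitate.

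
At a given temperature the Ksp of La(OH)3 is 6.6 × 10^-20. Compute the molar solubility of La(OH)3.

s ≈ 7.0 x 10^-6 M

La(OH)3(s) ⇌ La^3+ + 3 OH^-
Ksp = [La^3+][OH^-]^3
With molar solubility s: [La^3+] = s, [OH^-] = 3s.
So Ksp = s × (3s)^3 = 27s^4
Solving, s = (6.6 × 10^-20/27)^(1/4) = 7.0 × 10^-6 M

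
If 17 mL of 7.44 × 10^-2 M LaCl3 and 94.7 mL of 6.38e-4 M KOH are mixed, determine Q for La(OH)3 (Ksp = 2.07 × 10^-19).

Total volume = 17 + 94.7 = 111.7 mL.
[La^3+] = 7.44 × 10^-2 × (17/111.7) = 1.132 × 10^-2 M
[OH^-] = 6.38 x 10^-4 × (94.7/111.7) = 5.409 × 10^-4 M
La(OH)3(s) ⇌ La^3+ + 3 OH^-, so Q = [La^3+][OH^-]^3
Q = (1.132 × 10^-2)(5.409 x 10^-4)^3 = 1.79 × 10^-12
Q > Ksp, so La(OH)3 will precipitate.

Q = 1.79 × 10^-12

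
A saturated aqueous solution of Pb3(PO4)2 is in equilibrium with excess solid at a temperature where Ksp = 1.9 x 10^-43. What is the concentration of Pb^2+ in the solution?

[Pb^2+] = 3.4e-9 M

Pb3(PO4)2(s) <=> 3 Pb^2+ + 2 PO4^3-
Ksp = [Pb^2+]^3[PO4^3-]^2
For each mole of Pb3(PO4)2 that dissolves: [Pb^2+] = 3s, [PO4^3-] = 2s.
So Ksp = (3s)^3 × (2s)^2 = 108s^5
s^5 = 1.9 x 10^-43 / 108, so s = 1.12 x 10^-9 M
[Pb^2+] = 3s = 3.4 × 10^-9 M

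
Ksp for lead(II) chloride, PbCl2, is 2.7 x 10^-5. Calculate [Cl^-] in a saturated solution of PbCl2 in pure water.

3.8 x 10^-2 M

PbCl2(s) <=> Pb^2+(aq) + 2 Cl^-(aq)
Ksp = [Pb^2+][Cl^-]^2
Let s = molar solubility. Then [Pb^2+] = s and [Cl^-] = 2s.
So Ksp = s × (2s)^2 = 4s^3
Solving, s = (2.7 x 10^-5/4)^(1/3) = 1.89 x 10^-2 M
[Cl^-] = 2s = 3.8 × 10^-2 M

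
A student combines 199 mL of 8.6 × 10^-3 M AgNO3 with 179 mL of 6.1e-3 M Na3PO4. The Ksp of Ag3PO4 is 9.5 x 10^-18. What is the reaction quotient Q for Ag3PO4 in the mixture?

2.7 × 10^-10

Total volume = 199 + 179 = 378 mL.
[Ag^+] = 8.6 × 10^-3 × (199/378) = 4.53 × 10^-3 M
[PO4^3-] = 6.1 × 10^-3 × (179/378) = 2.89 × 10^-3 M
Ag3PO4(s) ⇌ 3 Ag^+(aq) + PO4^3-(aq), so Q = [Ag^+]^3[PO4^3-]
Q = (4.53 × 10^-3)^3(2.89 × 10^-3) = 2.7 × 10^-10
Q > Ksp, so Ag3PO4 will precipitate.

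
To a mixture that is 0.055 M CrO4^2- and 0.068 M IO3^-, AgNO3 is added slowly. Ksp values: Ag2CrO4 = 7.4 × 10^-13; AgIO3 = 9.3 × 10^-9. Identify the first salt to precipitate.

Precipitation of each salt starts when its ion product equals its Ksp.
For Ag2CrO4: 7.4 × 10^-13 = 0.055 × [Ag^+]^2  ⇒  [Ag^+] = 3.7 × 10^-6 M.
For AgIO3: 9.3 × 10^-9 = 0.068 × [Ag^+]  ⇒  [Ag^+] = 1.4 × 10^-7 M.
The salt with the lower threshold [Ag^+] precipitates first: AgIO3.

AgIO3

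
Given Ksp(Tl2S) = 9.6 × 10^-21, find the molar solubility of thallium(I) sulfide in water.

s ≈ 1.3e-7 M

Tl2S(s) ⇌ 2 Tl^+ + S^2-
Ksp = [Tl^+]^2[S^2-]
With molar solubility s: [Tl^+] = 2s, [S^2-] = s.
So Ksp = (2s)^2 × s = 4s^3
s^3 = 9.6 × 10^-21 / 4, so s = 1.3 × 10^-7 M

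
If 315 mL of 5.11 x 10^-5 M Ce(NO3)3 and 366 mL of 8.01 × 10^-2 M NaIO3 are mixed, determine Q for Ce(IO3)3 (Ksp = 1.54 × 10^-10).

Total volume = 315 + 366 = 681 mL.
[Ce^3+] = 5.11 x 10^-5 × (315/681) = 2.364 × 10^-5 M
[IO3^-] = 8.01 × 10^-2 × (366/681) = 4.305 × 10^-2 M
Ce(IO3)3(s) ⇌ Ce^3+(aq) + 3 IO3^-(aq), so Q = [Ce^3+][IO3^-]^3
Q = (2.364 x 10^-5)(4.305 x 10^-2)^3 = 1.89 × 10^-9
Q > Ksp, so Ce(IO3)3 will precipitate.

Q = 1.89 × 10^-9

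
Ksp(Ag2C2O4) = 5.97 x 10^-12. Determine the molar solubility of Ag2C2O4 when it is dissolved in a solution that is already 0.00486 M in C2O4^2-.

s ≈ 1.75 × 10^-5 M

Ag2C2O4(s) <=> 2 Ag^+(aq) + C2O4^2-(aq)
Ksp = [Ag^+]^2[C2O4^2-]
Let s be the molar solubility in this solution. [Ag^+] = 2s, [C2O4^2-] = 0.00486 + s ≈ 0.00486 (since the C2O4^2- already present dominates).
Ksp ≈ (2s)^2 × 0.00486
s = 1.75 × 10^-5 M
Check: s = 1.8 × 10^-5 ≪ 0.00486, so the approximation is valid.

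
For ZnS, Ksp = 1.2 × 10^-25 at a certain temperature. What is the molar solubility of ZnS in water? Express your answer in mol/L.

s ≈ 3.5 x 10^-13 M

ZnS(s) <=> Zn^2+(aq) + S^2-(aq)
Ksp = [Zn^2+][S^2-]
For each mole of ZnS that dissolves: [Zn^2+] = s, [S^2-] = s.
Ksp = s^2
s = (1.2 × 10^-25)^(1/2) = 3.5 × 10^-13 M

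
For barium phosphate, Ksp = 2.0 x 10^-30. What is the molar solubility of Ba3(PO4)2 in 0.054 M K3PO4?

Ba3(PO4)2(s) <=> 3 Ba^2+(aq) + 2 PO4^3-(aq)
Ksp = [Ba^2+]^3[PO4^3-]^2
If s mol/L dissolves here, [Ba^2+] = 3s, [PO4^3-] = 0.054 + 2s ≈ 0.054 (common-ion effect: PO4^3- is already 0.054 M).
Ksp ≈ (3s)^3 × (0.054)^2
s = 2.9 × 10^-10 M
Check: 2s = 5.9 x 10^-10 ≪ 0.054, so the approximation is valid.

s = 2.9e-10 M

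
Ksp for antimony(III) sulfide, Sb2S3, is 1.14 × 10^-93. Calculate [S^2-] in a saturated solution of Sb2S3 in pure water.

Sb2S3(s) ⇌ 2 Sb^3+(aq) + 3 S^2-(aq)
Ksp = [Sb^3+]^2[S^2-]^3
With molar solubility s: [Sb^3+] = 2s, [S^2-] = 3s.
Substituting: Ksp = (2s)^2(3s)^3 = 108s^5
s = (1.14 × 10^-93 / 108)^(1/5) = 1.011 x 10^-19 M
[S^2-] = 3s = 3.03 × 10^-19 M

[S^2-] ≈ 3.03e-19 M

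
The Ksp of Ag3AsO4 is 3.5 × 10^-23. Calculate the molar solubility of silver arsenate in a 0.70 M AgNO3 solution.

Ag3AsO4(s) <=> 3 Ag^+ + AsO4^3-
Ksp = [Ag^+]^3[AsO4^3-]
Let s = moles of Ag3AsO4 that dissolve per litre. [Ag^+] = 0.70 + 3s ≈ 0.70, [AsO4^3-] = s (Ksp is small, so little additional dissolves).
Ksp ≈ (0.70)^3 × s
s = 1.0 x 10^-22 M
Check: 3s = 3.1 × 10^-22 ≪ 0.70, so the approximation is valid.

1.0 x 10^-22 M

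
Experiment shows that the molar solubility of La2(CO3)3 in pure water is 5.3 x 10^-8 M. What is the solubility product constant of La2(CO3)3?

4.5 x 10^-35

La2(CO3)3(s) ⇌ 2 La^3+(aq) + 3 CO3^2-(aq)
For each mole of La2(CO3)3 that dissolves: [La^3+] = 2s, [CO3^2-] = 3s.
Ksp = [La^3+]^2[CO3^2-]^3
Ksp = (2s)^2(3s)^3 = 108s^5
Ksp = 108 × (5.3 × 10^-8)^5 = 4.5 x 10^-35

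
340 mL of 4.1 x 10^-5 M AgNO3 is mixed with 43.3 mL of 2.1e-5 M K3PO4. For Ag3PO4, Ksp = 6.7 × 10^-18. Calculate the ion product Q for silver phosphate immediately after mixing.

Total volume = 340 + 43.3 = 383.3 mL.
[Ag^+] = 4.1 × 10^-5 × (340/383.3) = 3.64 × 10^-5 M
[PO4^3-] = 2.1 × 10^-5 × (43.3/383.3) = 2.37 x 10^-6 M
Ag3PO4(s) <=> 3 Ag^+ + PO4^3-, so Q = [Ag^+]^3[PO4^3-]
Q = (3.64 x 10^-5)^3(2.37 × 10^-6) = 1.1 x 10^-19
Q < Ksp, so no precipitate of Ag3PO4 forms.

Q = 1.1 x 10^-19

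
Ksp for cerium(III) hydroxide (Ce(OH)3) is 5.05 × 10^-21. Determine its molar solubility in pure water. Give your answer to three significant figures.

s = 3.70e-6 M

Ce(OH)3(s) ⇌ Ce^3+ + 3 OH^-
Ksp = [Ce^3+][OH^-]^3
Let s = molar solubility. Then [Ce^3+] = s and [OH^-] = 3s.
Substituting: Ksp = s(3s)^3 = 27s^4
s = (5.05 × 10^-21 / 27)^(1/4) = 3.70 × 10^-6 M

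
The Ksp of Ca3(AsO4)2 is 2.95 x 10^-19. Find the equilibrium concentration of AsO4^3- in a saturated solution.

[AsO4^3-] = 1.54 × 10^-4 M

Ca3(AsO4)2(s) ⇌ 3 Ca^2+ + 2 AsO4^3-
Ksp = [Ca^2+]^3[AsO4^3-]^2
With molar solubility s: [Ca^2+] = 3s, [AsO4^3-] = 2s.
Ksp = (3s)^3(2s)^2 = 108s^5
s^5 = 2.95 x 10^-19 / 108, so s = 7.714 x 10^-5 M
[AsO4^3-] = 2s = 1.54 x 10^-4 M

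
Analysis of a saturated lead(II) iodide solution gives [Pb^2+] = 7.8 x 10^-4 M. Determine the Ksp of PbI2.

PbI2(s) <=> Pb^2+(aq) + 2 I^-(aq)
Stoichiometry gives [I^-] = (2/1)[Pb^2+] = 1.56 × 10^-3 M.
Ksp = [Pb^2+][I^-]^2
Ksp = 7.8 x 10^-4 × (1.56 × 10^-3)^2 = 1.9 × 10^-9

Ksp ≈ 1.9 x 10^-9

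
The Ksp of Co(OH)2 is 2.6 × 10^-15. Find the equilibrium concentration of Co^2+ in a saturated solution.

Co(OH)2(s) ⇌ Co^2+ + 2 OH^-
Ksp = [Co^2+][OH^-]^2
If s mol/L of Co(OH)2 dissolves, [Co^2+] = s and [OH^-] = 2s.
Substituting: Ksp = s(2s)^2 = 4s^3
s = (2.6 × 10^-15 / 4)^(1/3) = 8.66 × 10^-6 M
[Co^2+] = s = 8.7 x 10^-6 M

[Co^2+] = 8.7e-6 M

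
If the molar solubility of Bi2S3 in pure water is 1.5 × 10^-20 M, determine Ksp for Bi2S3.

Bi2S3(s) <=> 2 Bi^3+(aq) + 3 S^2-(aq)
With molar solubility s: [Bi^3+] = 2s, [S^2-] = 3s.
Ksp = [Bi^3+]^2[S^2-]^3
Ksp = (2s)^2(3s)^3 = 108s^5
Ksp = 108 × (1.5 x 10^-20)^5 = 8.2 x 10^-98

Ksp = 8.2 x 10^-98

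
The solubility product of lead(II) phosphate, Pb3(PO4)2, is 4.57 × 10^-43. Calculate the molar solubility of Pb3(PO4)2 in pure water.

Pb3(PO4)2(s) ⇌ 3 Pb^2+ + 2 PO4^3-
Ksp = [Pb^2+]^3[PO4^3-]^2
For each mole of Pb3(PO4)2 that dissolves: [Pb^2+] = 3s, [PO4^3-] = 2s.
So Ksp = (3s)^3 × (2s)^2 = 108s^5
s = (4.57 × 10^-43 / 108)^(1/5) = 1.33 × 10^-9 M

1.33 × 10^-9 M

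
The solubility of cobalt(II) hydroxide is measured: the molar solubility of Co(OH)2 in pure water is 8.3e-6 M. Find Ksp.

Ksp = 2.3e-15

Co(OH)2(s) ⇌ Co^2+(aq) + 2 OH^-(aq)
If s mol/L of Co(OH)2 dissolves, [Co^2+] = s and [OH^-] = 2s.
Ksp = [Co^2+][OH^-]^2
Ksp = s(2s)^2 = 4s^3
With s = 8.3 × 10^-6: Ksp = 2.3 × 10^-15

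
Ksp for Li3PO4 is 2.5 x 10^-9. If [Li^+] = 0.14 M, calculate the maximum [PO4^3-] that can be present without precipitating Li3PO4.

[PO4^3-] ≈ 9.1e-7 M

Li3PO4(s) <=> 3 Li^+(aq) + PO4^3-(aq)
Ksp = [Li^+]^3[PO4^3-]
Precipitation begins when Q = Ksp. With [Li^+] = 0.14 M:
2.5 x 10^-9 = (0.14)^3 × [PO4^3-]
[PO4^3-] = (2.5 x 10^-9 / 2.74 x 10^-3) = 9.1 × 10^-7 M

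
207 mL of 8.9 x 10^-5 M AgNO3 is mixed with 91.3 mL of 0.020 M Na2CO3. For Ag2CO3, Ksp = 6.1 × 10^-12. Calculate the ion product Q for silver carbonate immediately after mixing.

Total volume = 207 + 91.3 = 298.3 mL.
[Ag^+] = 8.9 × 10^-5 × (207/298.3) = 6.18 × 10^-5 M
[CO3^2-] = 2.0 x 10^-2 × (91.3/298.3) = 6.12 x 10^-3 M
Ag2CO3(s) <=> 2 Ag^+ + CO3^2-, so Q = [Ag^+]^2[CO3^2-]
Q = (6.18 × 10^-5)^2(6.12 × 10^-3) = 2.3 x 10^-11
Q > Ksp, so Ag2CO3 will precipitate.

Q ≈ 2.3 × 10^-11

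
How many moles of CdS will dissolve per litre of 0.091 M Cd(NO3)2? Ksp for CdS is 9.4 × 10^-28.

CdS(s) <=> Cd^2+ + S^2-
Ksp = [Cd^2+][S^2-]
Let s = moles of CdS that dissolve per litre. [Cd^2+] = 0.091 + s ≈ 0.091, [S^2-] = s (since Cd^2+ from Cd(NO3)2 dominates).
Ksp ≈ 0.091 × s
s = 1.0 × 10^-26 M
Check: s = 1.0 x 10^-26 ≪ 0.091, so the approximation is valid.

s = 1.0e-26 M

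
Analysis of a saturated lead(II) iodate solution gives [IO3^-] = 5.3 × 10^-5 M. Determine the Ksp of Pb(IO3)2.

7.4 × 10^-14

Pb(IO3)2(s) <=> Pb^2+(aq) + 2 IO3^-(aq)
Stoichiometry gives [Pb^2+] = (1/2)[IO3^-] = 2.65 x 10^-5 M.
Ksp = [Pb^2+][IO3^-]^2
Ksp = 2.65 × 10^-5 × (5.3 x 10^-5)^2 = 7.4 x 10^-14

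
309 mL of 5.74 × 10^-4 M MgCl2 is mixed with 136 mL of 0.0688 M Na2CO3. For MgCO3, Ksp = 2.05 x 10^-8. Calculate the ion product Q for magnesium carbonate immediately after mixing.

Total volume = 309 + 136 = 445 mL.
[Mg^2+] = 5.74 × 10^-4 × (309/445) = 3.986 × 10^-4 M
[CO3^2-] = 6.88 × 10^-2 × (136/445) = 2.103 x 10^-2 M
MgCO3(s) ⇌ Mg^2+ + CO3^2-, so Q = [Mg^2+][CO3^2-]
Q = (3.986 x 10^-4)(2.103 × 10^-2) = 8.38 x 10^-6
Q > Ksp, so MgCO3 will precipitate.

8.38 × 10^-6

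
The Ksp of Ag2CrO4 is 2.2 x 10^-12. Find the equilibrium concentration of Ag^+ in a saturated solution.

Ag2CrO4(s) ⇌ 2 Ag^+ + CrO4^2-
Ksp = [Ag^+]^2[CrO4^2-]
For each mole of Ag2CrO4 that dissolves: [Ag^+] = 2s, [CrO4^2-] = s.
So Ksp = (2s)^2 × s = 4s^3
s^3 = 2.2 x 10^-12 / 4, so s = 8.19 × 10^-5 M
[Ag^+] = 2s = 1.6 × 10^-4 M

1.6e-4 M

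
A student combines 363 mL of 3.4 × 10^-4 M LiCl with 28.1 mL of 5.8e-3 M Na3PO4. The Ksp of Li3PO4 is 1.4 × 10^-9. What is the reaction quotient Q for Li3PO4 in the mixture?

Total volume = 363 + 28.1 = 391.1 mL.
[Li^+] = 3.4 x 10^-4 × (363/391.1) = 3.16 x 10^-4 M
[PO4^3-] = 5.8 × 10^-3 × (28.1/391.1) = 4.17 × 10^-4 M
Li3PO4(s) <=> 3 Li^+ + PO4^3-, so Q = [Li^+]^3[PO4^3-]
Q = (3.16 × 10^-4)^3(4.17 x 10^-4) = 1.3 × 10^-14
Q < Ksp, so no precipitate of Li3PO4 forms.

Q ≈ 1.3 × 10^-14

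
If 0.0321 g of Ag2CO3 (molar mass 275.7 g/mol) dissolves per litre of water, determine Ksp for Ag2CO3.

Ksp ≈ 6.31 x 10^-12

Molar solubility s = (3.21 × 10^-2 g/L) / (275.7 g/mol) = 1.164 × 10^-4 M.
Ag2CO3(s) ⇌ 2 Ag^+ + CO3^2-
If s mol/L of Ag2CO3 dissolves, [Ag^+] = 2s and [CO3^2-] = s.
Ksp = [Ag^+]^2[CO3^2-]
Substituting: Ksp = (2s)^2s = 4s^3
With s = 1.164 × 10^-4: Ksp = 6.31 x 10^-12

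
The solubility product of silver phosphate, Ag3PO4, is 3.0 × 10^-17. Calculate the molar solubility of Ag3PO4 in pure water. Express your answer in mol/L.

s = 3.2 x 10^-5 M

Ag3PO4(s) ⇌ 3 Ag^+(aq) + PO4^3-(aq)
Ksp = [Ag^+]^3[PO4^3-]
With molar solubility s: [Ag^+] = 3s, [PO4^3-] = s.
So Ksp = (3s)^3 × s = 27s^4
Solving, s = (3.0 × 10^-17/27)^(1/4) = 3.2 × 10^-5 M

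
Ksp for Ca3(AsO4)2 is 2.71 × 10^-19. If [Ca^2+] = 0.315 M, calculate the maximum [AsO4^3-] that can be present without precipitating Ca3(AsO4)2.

[AsO4^3-] ≈ 2.94e-9 M

Ca3(AsO4)2(s) <=> 3 Ca^2+(aq) + 2 AsO4^3-(aq)
Ksp = [Ca^2+]^3[AsO4^3-]^2
Precipitation begins when Q = Ksp. With [Ca^2+] = 0.315 M:
2.71 × 10^-19 = (0.315)^3 × [AsO4^3-]^2
[AsO4^3-] = (2.71 × 10^-19 / 3.126 × 10^-2)^(1/2) = 2.94 × 10^-9 M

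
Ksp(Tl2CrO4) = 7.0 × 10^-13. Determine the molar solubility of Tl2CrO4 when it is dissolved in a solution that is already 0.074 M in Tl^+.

1.3e-10 M

Tl2CrO4(s) ⇌ 2 Tl^+(aq) + CrO4^2-(aq)
Ksp = [Tl^+]^2[CrO4^2-]
Let s be the molar solubility in this solution. [Tl^+] = 0.074 + 2s ≈ 0.074, [CrO4^2-] = s (Ksp is small, so little additional dissolves).
Ksp ≈ (0.074)^2 × s
s = 1.3 × 10^-10 M
Check: 2s = 2.6 × 10^-10 ≪ 0.074, so the approximation is valid.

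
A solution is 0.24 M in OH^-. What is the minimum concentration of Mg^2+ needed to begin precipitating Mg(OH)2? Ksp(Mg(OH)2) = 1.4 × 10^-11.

Mg(OH)2(s) ⇌ Mg^2+(aq) + 2 OH^-(aq)
Ksp = [Mg^2+][OH^-]^2
Precipitation begins when Q = Ksp. With [OH^-] = 0.24 M:
1.4 × 10^-11 = (0.24)^2 × [Mg^2+]
[Mg^2+] = (1.4 × 10^-11 / 5.76 x 10^-2) = 2.4 × 10^-10 M

[Mg^2+] ≈ 2.4 x 10^-10 M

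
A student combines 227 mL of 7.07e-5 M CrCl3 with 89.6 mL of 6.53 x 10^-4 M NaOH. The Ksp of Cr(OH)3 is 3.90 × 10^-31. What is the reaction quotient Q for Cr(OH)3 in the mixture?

Q ≈ 3.20 × 10^-16

Total volume = 227 + 89.6 = 316.6 mL.
[Cr^3+] = 7.07 × 10^-5 × (227/316.6) = 5.069 × 10^-5 M
[OH^-] = 6.53 × 10^-4 × (89.6/316.6) = 1.848 x 10^-4 M
Cr(OH)3(s) <=> Cr^3+(aq) + 3 OH^-(aq), so Q = [Cr^3+][OH^-]^3
Q = (5.069 × 10^-5)(1.848 × 10^-4)^3 = 3.20 × 10^-16
Q > Ksp, so Cr(OH)3 will precipitate.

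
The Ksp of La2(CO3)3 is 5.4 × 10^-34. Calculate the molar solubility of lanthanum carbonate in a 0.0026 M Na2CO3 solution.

La2(CO3)3(s) ⇌ 2 La^3+(aq) + 3 CO3^2-(aq)
Ksp = [La^3+]^2[CO3^2-]^3
Let s be the molar solubility in this solution. [La^3+] = 2s, [CO3^2-] = 0.0026 + 3s ≈ 0.0026 (common-ion effect: CO3^2- is already 0.0026 M).
Ksp ≈ (2s)^2 × (0.0026)^3
s = 8.8 × 10^-14 M
Check: 3s = 2.6 x 10^-13 ≪ 0.0026, so the approximation is valid.

8.8e-14 M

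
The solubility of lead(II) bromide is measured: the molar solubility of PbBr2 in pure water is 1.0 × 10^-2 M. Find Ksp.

Ksp = 4.0 × 10^-6

PbBr2(s) <=> Pb^2+(aq) + 2 Br^-(aq)
With molar solubility s: [Pb^2+] = s, [Br^-] = 2s.
Ksp = [Pb^2+][Br^-]^2
So Ksp = s × (2s)^2 = 4s^3
Ksp = 4 × (1.0 × 10^-2)^3 = 4.0 × 10^-6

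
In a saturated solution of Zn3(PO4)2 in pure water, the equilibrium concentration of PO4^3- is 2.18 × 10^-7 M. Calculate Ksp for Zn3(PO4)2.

Zn3(PO4)2(s) <=> 3 Zn^2+(aq) + 2 PO4^3-(aq)
Stoichiometry gives [Zn^2+] = (3/2)[PO4^3-] = 3.270 × 10^-7 M.
Ksp = [Zn^2+]^3[PO4^3-]^2
Ksp = (3.270 x 10^-7)^3 × (2.18 × 10^-7)^2 = 1.66 x 10^-33

Ksp = 1.66 × 10^-33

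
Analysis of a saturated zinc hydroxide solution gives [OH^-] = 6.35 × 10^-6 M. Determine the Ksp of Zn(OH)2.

Zn(OH)2(s) <=> Zn^2+ + 2 OH^-
Stoichiometry gives [Zn^2+] = (1/2)[OH^-] = 3.175 × 10^-6 M.
Ksp = [Zn^2+][OH^-]^2
Ksp = 3.175 x 10^-6 × (6.35 × 10^-6)^2 = 1.28 × 10^-16

Ksp ≈ 1.28 x 10^-16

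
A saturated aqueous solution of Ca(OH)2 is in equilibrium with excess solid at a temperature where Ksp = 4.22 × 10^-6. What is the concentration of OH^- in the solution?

Ca(OH)2(s) <=> Ca^2+(aq) + 2 OH^-(aq)
Ksp = [Ca^2+][OH^-]^2
If s mol/L of Ca(OH)2 dissolves, [Ca^2+] = s and [OH^-] = 2s.
Substituting: Ksp = s(2s)^2 = 4s^3
Solving, s = (4.22 × 10^-6/4)^(1/3) = 1.018 × 10^-2 M
[OH^-] = 2s = 2.04 x 10^-2 M

[OH^-] ≈ 2.04 × 10^-2 M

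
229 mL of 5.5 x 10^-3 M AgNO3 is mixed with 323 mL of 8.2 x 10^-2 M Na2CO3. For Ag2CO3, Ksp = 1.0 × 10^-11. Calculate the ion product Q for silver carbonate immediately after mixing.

Total volume = 229 + 323 = 552 mL.
[Ag^+] = 5.5 × 10^-3 × (229/552) = 2.28 x 10^-3 M
[CO3^2-] = 8.2 x 10^-2 × (323/552) = 4.80 × 10^-2 M
Ag2CO3(s) <=> 2 Ag^+(aq) + CO3^2-(aq), so Q = [Ag^+]^2[CO3^2-]
Q = (2.28 × 10^-3)^2(4.80 x 10^-2) = 2.5 x 10^-7
Q > Ksp, so Ag2CO3 will precipitate.

2.5 × 10^-7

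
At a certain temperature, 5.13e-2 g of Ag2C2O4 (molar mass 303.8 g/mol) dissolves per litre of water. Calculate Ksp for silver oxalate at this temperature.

Ksp ≈ 1.93e-11

Molar solubility s = (5.13 x 10^-2 g/L) / (303.8 g/mol) = 1.689 × 10^-4 M.
Ag2C2O4(s) <=> 2 Ag^+ + C2O4^2-
With molar solubility s: [Ag^+] = 2s, [C2O4^2-] = s.
Ksp = [Ag^+]^2[C2O4^2-]
Substituting: Ksp = (2s)^2s = 4s^3
With s = 1.689 × 10^-4: Ksp = 1.93 × 10^-11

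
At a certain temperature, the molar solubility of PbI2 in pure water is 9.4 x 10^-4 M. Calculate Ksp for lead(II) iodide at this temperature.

PbI2(s) ⇌ Pb^2+ + 2 I^-
If s mol/L of PbI2 dissolves, [Pb^2+] = s and [I^-] = 2s.
Ksp = [Pb^2+][I^-]^2
Ksp = s(2s)^2 = 4s^3
With s = 9.4 × 10^-4: Ksp = 3.3 x 10^-9

Ksp ≈ 3.3e-9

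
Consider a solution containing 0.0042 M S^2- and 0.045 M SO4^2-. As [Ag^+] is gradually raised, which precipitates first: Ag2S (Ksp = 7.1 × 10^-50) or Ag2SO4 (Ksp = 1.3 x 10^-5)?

Ag2S

Each salt begins to precipitate when Q = Ksp, i.e. when [Ag^+] reaches its threshold.
For Ag2S: 7.1 × 10^-50 = 0.0042 × [Ag^+]^2  ⇒  [Ag^+] = 4.1 x 10^-24 M.
For Ag2SO4: 1.3 x 10^-5 = 0.045 × [Ag^+]^2  ⇒  [Ag^+] = 1.7 x 10^-2 M.
The salt with the lower threshold [Ag^+] precipitates first: Ag2S.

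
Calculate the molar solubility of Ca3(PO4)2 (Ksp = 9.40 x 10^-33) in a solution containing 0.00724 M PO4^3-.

Ca3(PO4)2(s) <=> 3 Ca^2+(aq) + 2 PO4^3-(aq)
Ksp = [Ca^2+]^3[PO4^3-]^2
Let s be the molar solubility in this solution. [Ca^2+] = 3s, [PO4^3-] = 0.00724 + 2s ≈ 0.00724 (Ksp is small, so little additional dissolves).
Ksp ≈ (3s)^3 × (0.00724)^2
s = 1.88 × 10^-10 M
Check: 2s = 3.8 × 10^-10 ≪ 0.00724, so the approximation is valid.

s ≈ 1.88e-10 M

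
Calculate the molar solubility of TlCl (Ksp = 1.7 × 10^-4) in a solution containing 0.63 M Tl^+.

TlCl(s) <=> Tl^+(aq) + Cl^-(aq)
Ksp = [Tl^+][Cl^-]
Let s = moles of TlCl that dissolve per litre. [Tl^+] = 0.63 + s ≈ 0.63, [Cl^-] = s (Ksp is small, so little additional dissolves).
Ksp ≈ 0.63 × s
s = 2.7 x 10^-4 M
Check: s = 2.7 × 10^-4 ≪ 0.63, so the approximation is valid.

s ≈ 2.7e-4 M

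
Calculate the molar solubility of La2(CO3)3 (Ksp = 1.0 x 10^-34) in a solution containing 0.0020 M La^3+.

La2(CO3)3(s) ⇌ 2 La^3+ + 3 CO3^2-
Ksp = [La^3+]^2[CO3^2-]^3
Let s = moles of La2(CO3)3 that dissolve per litre. [La^3+] = 0.0020 + 2s ≈ 0.0020, [CO3^2-] = 3s (Ksp is small, so little additional dissolves).
Ksp ≈ (0.0020)^2 × (3s)^3
s = 9.7 x 10^-11 M
Check: 2s = 1.9 x 10^-10 ≪ 0.0020, so the approximation is valid.

s ≈ 9.7e-11 M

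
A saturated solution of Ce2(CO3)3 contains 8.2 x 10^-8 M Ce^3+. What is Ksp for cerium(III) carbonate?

Ce2(CO3)3(s) ⇌ 2 Ce^3+(aq) + 3 CO3^2-(aq)
Stoichiometry gives [CO3^2-] = (3/2)[Ce^3+] = 1.23 x 10^-7 M.
Ksp = [Ce^3+]^2[CO3^2-]^3
Ksp = (8.2 × 10^-8)^2 × (1.23 × 10^-7)^3 = 1.3 × 10^-35

Ksp ≈ 1.3 x 10^-35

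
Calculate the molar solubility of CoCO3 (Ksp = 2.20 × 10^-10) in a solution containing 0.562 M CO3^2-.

CoCO3(s) ⇌ Co^2+(aq) + CO3^2-(aq)
Ksp = [Co^2+][CO3^2-]
If s mol/L dissolves here, [Co^2+] = s, [CO3^2-] = 0.562 + s ≈ 0.562 (common-ion effect: CO3^2- is already 0.562 M).
Ksp ≈ s × 0.562
s = 3.91 x 10^-10 M
Check: s = 3.9 × 10^-10 ≪ 0.562, so the approximation is valid.

3.91 × 10^-10 M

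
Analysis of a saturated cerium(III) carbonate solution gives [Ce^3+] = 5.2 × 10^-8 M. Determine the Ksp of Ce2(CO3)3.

Ce2(CO3)3(s) ⇌ 2 Ce^3+(aq) + 3 CO3^2-(aq)
Stoichiometry gives [CO3^2-] = (3/2)[Ce^3+] = 7.80 x 10^-8 M.
Ksp = [Ce^3+]^2[CO3^2-]^3
Ksp = (5.2 × 10^-8)^2 × (7.80 × 10^-8)^3 = 1.3 × 10^-36

Ksp ≈ 1.3 × 10^-36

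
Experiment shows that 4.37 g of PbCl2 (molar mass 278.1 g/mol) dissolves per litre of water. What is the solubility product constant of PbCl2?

Ksp = 1.55e-5

Molar solubility s = (4.37 g/L) / (278.1 g/mol) = 1.571 × 10^-2 M.
PbCl2(s) <=> Pb^2+ + 2 Cl^-
Let s = molar solubility. Then [Pb^2+] = s and [Cl^-] = 2s.
Ksp = [Pb^2+][Cl^-]^2
Ksp = s(2s)^2 = 4s^3
Ksp = 4 × (1.571 × 10^-2)^3 = 1.55 × 10^-5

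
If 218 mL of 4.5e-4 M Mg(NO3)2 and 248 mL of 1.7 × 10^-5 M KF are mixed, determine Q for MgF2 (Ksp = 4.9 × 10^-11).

Q = 1.7 x 10^-14

Total volume = 218 + 248 = 466 mL.
[Mg^2+] = 4.5 × 10^-4 × (218/466) = 2.11 × 10^-4 M
[F^-] = 1.7 × 10^-5 × (248/466) = 9.05 x 10^-6 M
MgF2(s) ⇌ Mg^2+ + 2 F^-, so Q = [Mg^2+][F^-]^2
Q = (2.11 x 10^-4)(9.05 × 10^-6)^2 = 1.7 × 10^-14
Q < Ksp, so no precipitate of MgF2 forms.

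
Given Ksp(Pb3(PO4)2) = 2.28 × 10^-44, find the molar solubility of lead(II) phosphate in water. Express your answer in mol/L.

7.33 x 10^-10 M

Pb3(PO4)2(s) <=> 3 Pb^2+(aq) + 2 PO4^3-(aq)
Ksp = [Pb^2+]^3[PO4^3-]^2
For each mole of Pb3(PO4)2 that dissolves: [Pb^2+] = 3s, [PO4^3-] = 2s.
So Ksp = (3s)^3 × (2s)^2 = 108s^5
s = (2.28 × 10^-44 / 108)^(1/5) = 7.33 x 10^-10 M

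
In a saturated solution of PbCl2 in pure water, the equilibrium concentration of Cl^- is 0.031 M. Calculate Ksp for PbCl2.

PbCl2(s) ⇌ Pb^2+(aq) + 2 Cl^-(aq)
Stoichiometry gives [Pb^2+] = (1/2)[Cl^-] = 1.55 x 10^-2 M.
Ksp = [Pb^2+][Cl^-]^2
Ksp = 1.55 x 10^-2 × (3.1 x 10^-2)^2 = 1.5 x 10^-5

1.5e-5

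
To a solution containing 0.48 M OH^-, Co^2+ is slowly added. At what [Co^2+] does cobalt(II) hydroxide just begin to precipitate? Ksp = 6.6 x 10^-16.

[Co^2+] ≈ 2.9e-15 M

Co(OH)2(s) ⇌ Co^2+(aq) + 2 OH^-(aq)
Ksp = [Co^2+][OH^-]^2
Precipitation begins when Q = Ksp. With [OH^-] = 0.48 M:
6.6 x 10^-16 = (0.48)^2 × [Co^2+]
[Co^2+] = (6.6 x 10^-16 / 2.30 × 10^-1) = 2.9 × 10^-15 M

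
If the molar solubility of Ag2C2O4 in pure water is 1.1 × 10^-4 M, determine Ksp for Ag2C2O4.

Ag2C2O4(s) <=> 2 Ag^+(aq) + C2O4^2-(aq)
If s mol/L of Ag2C2O4 dissolves, [Ag^+] = 2s and [C2O4^2-] = s.
Ksp = [Ag^+]^2[C2O4^2-]
Substituting: Ksp = (2s)^2s = 4s^3
Ksp = 4 × (1.1 x 10^-4)^3 = 5.3 x 10^-12

Ksp = 5.3e-12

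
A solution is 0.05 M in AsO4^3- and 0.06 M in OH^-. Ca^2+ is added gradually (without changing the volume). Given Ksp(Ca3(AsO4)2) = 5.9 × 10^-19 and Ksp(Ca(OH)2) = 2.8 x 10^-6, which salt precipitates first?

Ca3(AsO4)2

Precipitation of each salt starts when its ion product equals its Ksp.
For Ca3(AsO4)2: 5.9 × 10^-19 = (0.05)^2 × [Ca^2+]^3  ⇒  [Ca^2+] = 6.2 × 10^-6 M.
For Ca(OH)2: 2.8 x 10^-6 = (0.06)^2 × [Ca^2+]  ⇒  [Ca^2+] = 7.8 × 10^-4 M.
The salt with the lower threshold [Ca^2+] precipitates first: Ca3(AsO4)2.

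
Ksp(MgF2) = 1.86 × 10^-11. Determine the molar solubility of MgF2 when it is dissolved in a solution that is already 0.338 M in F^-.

s = 1.63e-10 M

MgF2(s) <=> Mg^2+(aq) + 2 F^-(aq)
Ksp = [Mg^2+][F^-]^2
If s mol/L dissolves here, [Mg^2+] = s, [F^-] = 0.338 + 2s ≈ 0.338 (common-ion effect: F^- is already 0.338 M).
Ksp ≈ s × (0.338)^2
s = 1.63 x 10^-10 M
Check: 2s = 3.3 × 10^-10 ≪ 0.338, so the approximation is valid.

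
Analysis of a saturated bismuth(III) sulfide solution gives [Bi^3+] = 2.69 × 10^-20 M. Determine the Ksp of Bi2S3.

Ksp ≈ 4.75 x 10^-98

Bi2S3(s) ⇌ 2 Bi^3+(aq) + 3 S^2-(aq)
Stoichiometry gives [S^2-] = (3/2)[Bi^3+] = 4.035 × 10^-20 M.
Ksp = [Bi^3+]^2[S^2-]^3
Ksp = (2.69 x 10^-20)^2 × (4.035 x 10^-20)^3 = 4.75 × 10^-98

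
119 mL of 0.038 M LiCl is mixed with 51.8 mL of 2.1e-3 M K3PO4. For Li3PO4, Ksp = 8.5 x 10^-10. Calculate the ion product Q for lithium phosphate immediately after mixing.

Total volume = 119 + 51.8 = 170.8 mL.
[Li^+] = 3.8 x 10^-2 × (119/170.8) = 2.65 x 10^-2 M
[PO4^3-] = 2.1 x 10^-3 × (51.8/170.8) = 6.37 × 10^-4 M
Li3PO4(s) <=> 3 Li^+ + PO4^3-, so Q = [Li^+]^3[PO4^3-]
Q = (2.65 × 10^-2)^3(6.37 × 10^-4) = 1.2 × 10^-8
Q > Ksp, so Li3PO4 will precipitate.

Q = 1.2 x 10^-8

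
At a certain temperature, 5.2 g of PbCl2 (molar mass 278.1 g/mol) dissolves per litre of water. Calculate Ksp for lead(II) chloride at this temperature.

Molar solubility s = (5.2 g/L) / (278.1 g/mol) = 1.87 x 10^-2 M.
PbCl2(s) ⇌ Pb^2+ + 2 Cl^-
For each mole of PbCl2 that dissolves: [Pb^2+] = s, [Cl^-] = 2s.
Ksp = [Pb^2+][Cl^-]^2
So Ksp = s × (2s)^2 = 4s^3
Ksp = 4 × (1.87 x 10^-2)^3 = 2.6 × 10^-5

2.6e-5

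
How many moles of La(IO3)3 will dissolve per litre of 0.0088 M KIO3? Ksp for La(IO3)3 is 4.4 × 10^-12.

6.5e-6 M

La(IO3)3(s) ⇌ La^3+(aq) + 3 IO3^-(aq)
Ksp = [La^3+][IO3^-]^3
If s mol/L dissolves here, [La^3+] = s, [IO3^-] = 0.0088 + 3s ≈ 0.0088 (common-ion effect: IO3^- is already 0.0088 M).
Ksp ≈ s × (0.0088)^3
s = 6.5 × 10^-6 M
Check: 3s = 1.9 x 10^-5 ≪ 0.0088, so the approximation is valid.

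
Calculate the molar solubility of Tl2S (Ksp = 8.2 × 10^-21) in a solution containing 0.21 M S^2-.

9.9 x 10^-11 M

Tl2S(s) <=> 2 Tl^+ + S^2-
Ksp = [Tl^+]^2[S^2-]
Let s be the molar solubility in this solution. [Tl^+] = 2s, [S^2-] = 0.21 + s ≈ 0.21 (since the S^2- already present dominates).
Ksp ≈ (2s)^2 × 0.21
s = 9.9 × 10^-11 M
Check: s = 9.9 × 10^-11 ≪ 0.21, so the approximation is valid.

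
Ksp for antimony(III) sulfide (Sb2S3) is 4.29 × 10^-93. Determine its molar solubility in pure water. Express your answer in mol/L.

1.32e-19 M

Sb2S3(s) ⇌ 2 Sb^3+ + 3 S^2-
Ksp = [Sb^3+]^2[S^2-]^3
For each mole of Sb2S3 that dissolves: [Sb^3+] = 2s, [S^2-] = 3s.
So Ksp = (2s)^2 × (3s)^3 = 108s^5
Solving, s = (4.29 × 10^-93/108)^(1/5) = 1.32 × 10^-19 M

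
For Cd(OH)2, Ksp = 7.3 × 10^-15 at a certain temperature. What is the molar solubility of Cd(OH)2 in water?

1.2 x 10^-5 M

Cd(OH)2(s) ⇌ Cd^2+ + 2 OH^-
Ksp = [Cd^2+][OH^-]^2
With molar solubility s: [Cd^2+] = s, [OH^-] = 2s.
Ksp = s(2s)^2 = 4s^3
s^3 = 7.3 × 10^-15 / 4, so s = 1.2 × 10^-5 M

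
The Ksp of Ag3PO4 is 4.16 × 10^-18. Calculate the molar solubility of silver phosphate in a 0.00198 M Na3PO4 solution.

Ag3PO4(s) <=> 3 Ag^+ + PO4^3-
Ksp = [Ag^+]^3[PO4^3-]
If s mol/L dissolves here, [Ag^+] = 3s, [PO4^3-] = 0.00198 + s ≈ 0.00198 (common-ion effect: PO4^3- is already 0.00198 M).
Ksp ≈ (3s)^3 × 0.00198
s = 4.27 × 10^-6 M
Check: s = 4.3 × 10^-6 ≪ 0.00198, so the approximation is valid.

s ≈ 4.27e-6 M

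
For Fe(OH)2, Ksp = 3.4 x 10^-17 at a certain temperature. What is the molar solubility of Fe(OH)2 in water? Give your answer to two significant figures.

Fe(OH)2(s) ⇌ Fe^2+(aq) + 2 OH^-(aq)
Ksp = [Fe^2+][OH^-]^2
If s mol/L of Fe(OH)2 dissolves, [Fe^2+] = s and [OH^-] = 2s.
Ksp = s(2s)^2 = 4s^3
Solving, s = (3.4 x 10^-17/4)^(1/3) = 2.0 × 10^-6 M

2.0 x 10^-6 M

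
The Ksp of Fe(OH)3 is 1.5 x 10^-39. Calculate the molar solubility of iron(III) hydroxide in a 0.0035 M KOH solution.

Fe(OH)3(s) <=> Fe^3+(aq) + 3 OH^-(aq)
Ksp = [Fe^3+][OH^-]^3
If s mol/L dissolves here, [Fe^3+] = s, [OH^-] = 0.0035 + 3s ≈ 0.0035 (Ksp is small, so little additional dissolves).
Ksp ≈ s × (0.0035)^3
s = 3.5 x 10^-32 M
Check: 3s = 1.0 × 10^-31 ≪ 0.0035, so the approximation is valid.

3.5 x 10^-32 M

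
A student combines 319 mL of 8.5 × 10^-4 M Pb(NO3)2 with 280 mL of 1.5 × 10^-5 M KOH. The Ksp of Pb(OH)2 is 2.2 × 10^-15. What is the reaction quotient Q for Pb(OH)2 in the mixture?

Total volume = 319 + 280 = 599 mL.
[Pb^2+] = 8.5 × 10^-4 × (319/599) = 4.53 x 10^-4 M
[OH^-] = 1.5 x 10^-5 × (280/599) = 7.01 x 10^-6 M
Pb(OH)2(s) ⇌ Pb^2+(aq) + 2 OH^-(aq), so Q = [Pb^2+][OH^-]^2
Q = (4.53 × 10^-4)(7.01 × 10^-6)^2 = 2.2 x 10^-14
Q > Ksp, so Pb(OH)2 will precipitate.

Q ≈ 2.2 x 10^-14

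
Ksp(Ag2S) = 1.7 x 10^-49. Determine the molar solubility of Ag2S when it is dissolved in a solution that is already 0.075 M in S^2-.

Ag2S(s) ⇌ 2 Ag^+ + S^2-
Ksp = [Ag^+]^2[S^2-]
Let s = moles of Ag2S that dissolve per litre. [Ag^+] = 2s, [S^2-] = 0.075 + s ≈ 0.075 (since the S^2- already present dominates).
Ksp ≈ (2s)^2 × 0.075
s = 7.5 x 10^-25 M
Check: s = 7.5 × 10^-25 ≪ 0.075, so the approximation is valid.

s = 7.5 × 10^-25 M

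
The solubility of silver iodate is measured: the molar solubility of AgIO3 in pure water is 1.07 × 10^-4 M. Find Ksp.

Ksp = 1.14 x 10^-8

AgIO3(s) <=> Ag^+(aq) + IO3^-(aq)
For each mole of AgIO3 that dissolves: [Ag^+] = s, [IO3^-] = s.
Ksp = [Ag^+][IO3^-]
Ksp = s × s = s^2
With s = 1.07 × 10^-4: Ksp = 1.14 × 10^-8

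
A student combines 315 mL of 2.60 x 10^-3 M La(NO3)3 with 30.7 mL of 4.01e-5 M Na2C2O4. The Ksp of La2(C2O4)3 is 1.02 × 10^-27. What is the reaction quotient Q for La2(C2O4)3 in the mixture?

Q ≈ 2.53 × 10^-22

Total volume = 315 + 30.7 = 345.7 mL.
[La^3+] = 2.60 × 10^-3 × (315/345.7) = 2.369 × 10^-3 M
[C2O4^2-] = 4.01 × 10^-5 × (30.7/345.7) = 3.561 × 10^-6 M
La2(C2O4)3(s) ⇌ 2 La^3+ + 3 C2O4^2-, so Q = [La^3+]^2[C2O4^2-]^3
Q = (2.369 × 10^-3)^2(3.561 x 10^-6)^3 = 2.53 × 10^-22
Q > Ksp, so La2(C2O4)3 will precipitate.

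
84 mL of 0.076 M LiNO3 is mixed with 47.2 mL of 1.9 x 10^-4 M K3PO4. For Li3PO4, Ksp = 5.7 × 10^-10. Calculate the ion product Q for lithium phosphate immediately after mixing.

Total volume = 84 + 47.2 = 131.2 mL.
[Li^+] = 7.6 × 10^-2 × (84/131.2) = 4.87 × 10^-2 M
[PO4^3-] = 1.9 × 10^-4 × (47.2/131.2) = 6.84 × 10^-5 M
Li3PO4(s) <=> 3 Li^+(aq) + PO4^3-(aq), so Q = [Li^+]^3[PO4^3-]
Q = (4.87 x 10^-2)^3(6.84 x 10^-5) = 7.9 × 10^-9
Q > Ksp, so Li3PO4 will precipitate.

7.9 x 10^-9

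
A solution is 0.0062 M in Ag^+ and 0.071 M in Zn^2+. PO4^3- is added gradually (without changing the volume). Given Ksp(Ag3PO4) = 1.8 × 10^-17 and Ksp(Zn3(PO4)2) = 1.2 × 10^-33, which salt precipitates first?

Zn3(PO4)2

Each salt begins to precipitate when Q = Ksp, i.e. when [PO4^3-] reaches its threshold.
For Ag3PO4: 1.8 × 10^-17 = (0.0062)^3 × [PO4^3-]  ⇒  [PO4^3-] = 7.6 x 10^-11 M.
For Zn3(PO4)2: 1.2 × 10^-33 = (0.071)^3 × [PO4^3-]^2  ⇒  [PO4^3-] = 1.8 × 10^-15 M.
The salt with the lower threshold [PO4^3-] precipitates first: Zn3(PO4)2.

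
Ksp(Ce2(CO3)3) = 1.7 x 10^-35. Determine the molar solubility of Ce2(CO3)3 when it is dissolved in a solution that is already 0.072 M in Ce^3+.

Ce2(CO3)3(s) ⇌ 2 Ce^3+(aq) + 3 CO3^2-(aq)
Ksp = [Ce^3+]^2[CO3^2-]^3
If s mol/L dissolves here, [Ce^3+] = 0.072 + 2s ≈ 0.072, [CO3^2-] = 3s (Ksp is small, so little additional dissolves).
Ksp ≈ (0.072)^2 × (3s)^3
s = 5.0 × 10^-12 M
Check: 2s = 9.9 x 10^-12 ≪ 0.072, so the approximation is valid.

5.0 x 10^-12 M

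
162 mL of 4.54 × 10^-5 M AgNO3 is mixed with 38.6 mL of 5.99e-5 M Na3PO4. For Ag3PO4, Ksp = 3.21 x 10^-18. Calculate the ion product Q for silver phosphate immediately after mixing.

Total volume = 162 + 38.6 = 200.6 mL.
[Ag^+] = 4.54 × 10^-5 × (162/200.6) = 3.666 × 10^-5 M
[PO4^3-] = 5.99 × 10^-5 × (38.6/200.6) = 1.153 x 10^-5 M
Ag3PO4(s) <=> 3 Ag^+ + PO4^3-, so Q = [Ag^+]^3[PO4^3-]
Q = (3.666 x 10^-5)^3(1.153 × 10^-5) = 5.68 × 10^-19
Q < Ksp, so no precipitate of Ag3PO4 forms.

Q ≈ 5.68 x 10^-19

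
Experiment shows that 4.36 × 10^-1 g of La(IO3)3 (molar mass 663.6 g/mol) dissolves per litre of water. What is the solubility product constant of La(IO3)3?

Molar solubility s = (4.36 x 10^-1 g/L) / (663.6 g/mol) = 6.570 × 10^-4 M.
La(IO3)3(s) ⇌ La^3+(aq) + 3 IO3^-(aq)
If s mol/L of La(IO3)3 dissolves, [La^3+] = s and [IO3^-] = 3s.
Ksp = [La^3+][IO3^-]^3
So Ksp = s × (3s)^3 = 27s^4
Ksp = 27 × (6.570 × 10^-4)^4 = 5.03 × 10^-12

Ksp = 5.03e-12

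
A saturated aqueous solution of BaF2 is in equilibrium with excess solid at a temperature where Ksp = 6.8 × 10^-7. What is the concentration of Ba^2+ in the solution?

[Ba^2+] = 5.5 × 10^-3 M

BaF2(s) <=> Ba^2+(aq) + 2 F^-(aq)
Ksp = [Ba^2+][F^-]^2
If s mol/L of BaF2 dissolves, [Ba^2+] = s and [F^-] = 2s.
Substituting: Ksp = s(2s)^2 = 4s^3
s^3 = 6.8 × 10^-7 / 4, so s = 5.54 × 10^-3 M
[Ba^2+] = s = 5.5 × 10^-3 M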